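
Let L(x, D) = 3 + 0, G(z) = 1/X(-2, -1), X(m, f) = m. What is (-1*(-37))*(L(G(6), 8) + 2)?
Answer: 185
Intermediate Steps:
G(z) = -1/2 (G(z) = 1/(-2) = -1/2)
L(x, D) = 3
(-1*(-37))*(L(G(6), 8) + 2) = (-1*(-37))*(3 + 2) = 37*5 = 185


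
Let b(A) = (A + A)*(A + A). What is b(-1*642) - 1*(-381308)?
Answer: 2029964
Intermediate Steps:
b(A) = 4*A**2 (b(A) = (2*A)*(2*A) = 4*A**2)
b(-1*642) - 1*(-381308) = 4*(-1*642)**2 - 1*(-381308) = 4*(-642)**2 + 381308 = 4*412164 + 381308 = 1648656 + 381308 = 2029964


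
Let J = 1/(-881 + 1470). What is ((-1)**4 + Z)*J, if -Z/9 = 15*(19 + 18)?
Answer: -4994/589 ≈ -8.4788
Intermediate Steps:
Z = -4995 (Z = -135*(19 + 18) = -135*37 = -9*555 = -4995)
J = 1/589 ≈ 0.0016978
((-1)**4 + Z)*J = ((-1)**4 - 4995)*(1/589) = (1 - 4995)*(1/589) = -4994*1/589 = -4994/589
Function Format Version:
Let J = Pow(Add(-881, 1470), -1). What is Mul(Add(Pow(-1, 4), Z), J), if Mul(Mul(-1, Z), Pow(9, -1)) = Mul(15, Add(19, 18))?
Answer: Rational(-4994, 589) ≈ -8.4788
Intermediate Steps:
Z = -4995 (Z = Mul(-9, Mul(15, Add(19, 18))) = Mul(-9, Mul(15, 37)) = Mul(-9, 555) = -4995)
J = Rational(1, 589) (J = Pow(589, -1) = Rational(1, 589) ≈ 0.0016978)
Mul(Add(Pow(-1, 4), Z), J) = Mul(Add(Pow(-1, 4), -4995), Rational(1, 589)) = Mul(Add(1, -4995), Rational(1, 589)) = Mul(-4994, Rational(1, 589)) = Rational(-4994, 589)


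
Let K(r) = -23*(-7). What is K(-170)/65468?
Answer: 161/65468 ≈ 0.0024592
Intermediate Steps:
K(r) = 161
K(-170)/65468 = 161/65468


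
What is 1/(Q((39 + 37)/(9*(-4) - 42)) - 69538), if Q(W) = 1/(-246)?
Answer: -246/17106349 ≈ -1.4381e-5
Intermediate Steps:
Q(W) = -1/246
1/(Q((39 + 37)/(9*(-4) - 42)) - 69538) = 1/(-1/246 - 69538) = 1/(-17106349/246) = -246/17106349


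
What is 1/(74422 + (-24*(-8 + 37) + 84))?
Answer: 1/73810 ≈ 1.3548e-5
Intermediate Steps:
1/(74422 + (-24*(-8 + 37) + 84)) = 1/(74422 + (-24*29 + 84)) = 1/(74422 + (-696 + 84)) = 1/(74422 - 612) = 1/73810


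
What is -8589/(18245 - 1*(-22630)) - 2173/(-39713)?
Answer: -84091194/541089625 ≈ -0.15541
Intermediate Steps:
-8589/(18245 - 1*(-22630)) - 2173/(-39713) = -8589/(18245 + 22630) - 2173*(-1/39713) = -8589/40875 + 2173/39713 = -8589*1/40875 + 2173/39713 = -2863/13625 + 2173/39713 = -84091194/541089625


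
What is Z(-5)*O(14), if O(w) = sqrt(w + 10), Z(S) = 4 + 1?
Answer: 10*sqrt(6) ≈ 24.495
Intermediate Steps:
Z(S) = 5
O(w) = sqrt(10 + w)
Z(-5)*O(14) = 5*sqrt(10 + 14) = 5*sqrt(24) = 5*(2*sqrt(6)) = 10*sqrt(6)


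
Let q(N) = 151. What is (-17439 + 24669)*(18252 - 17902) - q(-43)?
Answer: 2530349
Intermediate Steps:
(-17439 + 24669)*(18252 - 17902) - q(-43) = (-17439 + 24669)*(18252 - 17902) - 1*151 = 7230*350 - 151 = 2530500 - 151 = 2530349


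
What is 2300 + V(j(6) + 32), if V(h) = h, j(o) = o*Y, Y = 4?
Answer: 2356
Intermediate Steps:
j(o) = 4*o (j(o) = o*4 = 4*o)
2300 + V(j(6) + 32) = 2300 + (4*6 + 32) = 2300 + (24 + 32) = 2300 + 56 = 2356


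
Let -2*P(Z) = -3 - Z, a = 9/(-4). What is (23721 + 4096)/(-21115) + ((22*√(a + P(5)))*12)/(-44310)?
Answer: -27817/21115 - 22*√7/7385 ≈ -1.3253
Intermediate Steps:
a = -9/4 (a = 9*(-¼) = -9/4 ≈ -2.2500)
P(Z) = 3/2 + Z/2 (P(Z) = -(-3 - Z)/2 = 3/2 + Z/2)
(23721 + 4096)/(-21115) + ((22*√(a + P(5)))*12)/(-44310) = (23721 + 4096)/(-21115) + ((22*√(-9/4 + (3/2 + (½)*5)))*12)/(-44310) = 27817*(-1/21115) + ((22*√(-9/4 + (3/2 + 5/2)))*12)*(-1/44310) = -27817/21115 + ((22*√(-9/4 + 4))*12)*(-1/44310) = -27817/21115 + ((22*√(7/4))*12)*(-1/44310) = -27817/21115 + ((22*(√7/2))*12)*(-1/44310) = -27817/21115 + ((11*√7)*12)*(-1/44310) = -27817/21115 + (132*√7)*(-1/44310) = -27817/21115 - 22*√7/7385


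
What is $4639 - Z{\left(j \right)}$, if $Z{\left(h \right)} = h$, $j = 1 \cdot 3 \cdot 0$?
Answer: $4639$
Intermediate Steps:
$j = 0$ ($j = 3 \cdot 0 = 0$)
$4639 - Z{\left(j \right)} = 4639 - 0 = 4639 + 0 = 4639$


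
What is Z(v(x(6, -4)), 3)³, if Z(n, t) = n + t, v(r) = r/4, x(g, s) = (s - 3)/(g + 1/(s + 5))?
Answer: 1331/64 ≈ 20.797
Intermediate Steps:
x(g, s) = (-3 + s)/(g + 1/(5 + s))
v(r) = r/4 (v(r) = r*(¼) = r/4)
Z(v(x(6, -4)), 3)³ = (((-15 + (-4)² + 2*(-4))/(1 + 5*6 + 6*(-4)))/4 + 3)³ = (((-15 + 16 - 8)/(1 + 30 - 24))/4 + 3)³ = ((-7/7)/4 + 3)³ = (((⅐)*(-7))/4 + 3)³ = ((¼)*(-1) + 3)³ = (-¼ + 3)³ = (11/4)³ = 1331/64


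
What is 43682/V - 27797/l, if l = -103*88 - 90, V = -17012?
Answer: 9127192/19465981 ≈ 0.46888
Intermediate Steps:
l = -9154 (l = -9064 - 90 = -9154)
43682/V - 27797/l = 43682/(-17012) - 27797/(-9154) = 43682*(-1/17012) - 27797*(-1/9154) = -21841/8506 + 27797/9154 = 9127192/19465981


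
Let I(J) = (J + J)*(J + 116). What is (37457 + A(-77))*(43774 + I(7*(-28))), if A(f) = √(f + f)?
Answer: 2814294238 + 75134*I*√154 ≈ 2.8143e+9 + 9.3239e+5*I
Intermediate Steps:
A(f) = √2*√f (A(f) = √(2*f) = √2*√f)
I(J) = 2*J*(116 + J) (I(J) = (2*J)*(116 + J) = 2*J*(116 + J))
(37457 + A(-77))*(43774 + I(7*(-28))) = (37457 + √2*√(-77))*(43774 + 2*(7*(-28))*(116 + 7*(-28))) = (37457 + √2*(I*√77))*(43774 + 2*(-196)*(116 - 196)) = (37457 + I*√154)*(43774 + 2*(-196)*(-80)) = (37457 + I*√154)*(43774 + 31360) = (37457 + I*√154)*75134 = 2814294238 + 75134*I*√154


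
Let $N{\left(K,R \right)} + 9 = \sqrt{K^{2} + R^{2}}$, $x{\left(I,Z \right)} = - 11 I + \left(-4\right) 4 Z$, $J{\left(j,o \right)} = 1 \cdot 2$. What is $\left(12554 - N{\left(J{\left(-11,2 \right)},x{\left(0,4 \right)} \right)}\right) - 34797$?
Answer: $-22234 - 10 \sqrt{41} \approx -22298.0$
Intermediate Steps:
$J{\left(j,o \right)} = 2$
$x{\left(I,Z \right)} = - 16 Z - 11 I$ ($x{\left(I,Z \right)} = - 11 I - 16 Z = - 16 Z - 11 I$)
$N{\left(K,R \right)} = -9 + \sqrt{K^{2} + R^{2}}$
$\left(12554 - N{\left(J{\left(-11,2 \right)},x{\left(0,4 \right)} \right)}\right) - 34797 = \left(12554 - \left(-9 + \sqrt{2^{2} + \left(\left(-16\right) 4 - 0\right)^{2}}\right)\right) - 34797 = \left(12554 - \left(-9 + \sqrt{4 + \left(-64 + 0\right)^{2}}\right)\right) - 34797 = \left(12554 - \left(-9 + \sqrt{4 + \left(-64\right)^{2}}\right)\right) - 34797 = \left(12554 - \left(-9 + \sqrt{4 + 4096}\right)\right) - 34797 = \left(12554 - \left(-9 + \sqrt{4100}\right)\right) - 34797 = \left(12554 - \left(-9 + 10 \sqrt{41}\right)\right) - 34797 = \left(12554 + \left(9 - 10 \sqrt{41}\right)\right) - 34797 = \left(12563 - 10 \sqrt{41}\right) - 34797 = -22234 - 10 \sqrt{41}$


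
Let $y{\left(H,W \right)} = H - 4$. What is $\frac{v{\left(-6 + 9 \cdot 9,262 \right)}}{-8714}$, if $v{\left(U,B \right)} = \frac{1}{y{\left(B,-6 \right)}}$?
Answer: $- \frac{1}{2248212} \approx -4.448 \cdot 10^{-7}$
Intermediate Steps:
$y{\left(H,W \right)} = -4 + H$
$v{\left(U,B \right)} = \frac{1}{-4 + B}$
$\frac{v{\left(-6 + 9 \cdot 9,262 \right)}}{-8714} = \frac{1}{\left(-4 + 262\right) \left(-8714\right)} = \frac{1}{258} \left(- \frac{1}{8714}\right) = - \frac{1}{2248212}$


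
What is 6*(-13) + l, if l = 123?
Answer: 45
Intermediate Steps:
6*(-13) + l = 6*(-13) + 123 = -78 + 123 = 45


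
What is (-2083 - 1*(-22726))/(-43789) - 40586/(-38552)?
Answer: 490695709/844076764 ≈ 0.58134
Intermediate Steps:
(-2083 - 1*(-22726))/(-43789) - 40586/(-38552) = (-2083 + 22726)*(-1/43789) - 40586*(-1/38552) = 20643*(-1/43789) + 20293/19276 = -20643/43789 + 20293/19276 = 490695709/844076764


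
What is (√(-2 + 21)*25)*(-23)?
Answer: -575*√19 ≈ -2506.4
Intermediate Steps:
(√(-2 + 21)*25)*(-23) = (√19*25)*(-23) = (25*√19)*(-23) = -575*√19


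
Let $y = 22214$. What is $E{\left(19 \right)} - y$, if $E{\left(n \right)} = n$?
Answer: $-22195$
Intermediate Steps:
$E{\left(19 \right)} - y = 19 - 22214 = -22195$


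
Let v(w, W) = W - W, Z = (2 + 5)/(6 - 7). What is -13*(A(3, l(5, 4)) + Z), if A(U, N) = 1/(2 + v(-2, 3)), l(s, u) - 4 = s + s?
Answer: 169/2 ≈ 84.500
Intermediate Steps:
Z = -7 (Z = 7/(-1) = 7*(-1) = -7)
v(w, W) = 0
l(s, u) = 4 + 2*s (l(s, u) = 4 + (s + s) = 4 + 2*s)
A(U, N) = ½ (A(U, N) = 1/(2 + 0) = 1/2 = ½)
-13*(A(3, l(5, 4)) + Z) = -13*(½ - 7) = -13*(-13/2) = 169/2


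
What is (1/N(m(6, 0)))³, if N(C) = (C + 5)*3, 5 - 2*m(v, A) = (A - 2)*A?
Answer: 8/91125 ≈ 8.7791e-5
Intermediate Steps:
m(v, A) = 5/2 - A*(-2 + A)/2 (m(v, A) = 5/2 - (A - 2)*A/2 = 5/2 - (-2 + A)*A/2 = 5/2 - A*(-2 + A)/2)
N(C) = 15 + 3*C (N(C) = (5 + C)*3 = 15 + 3*C)
(1/N(m(6, 0)))³ = (1/(15 + 3*(5/2 + 0 - ½*0²)))³ = (1/(15 + 3*(5/2 + 0 - ½*0)))³ = (1/(15 + 3*(5/2 + 0 + 0)))³ = (1/(15 + 3*(5/2)))³ = (1/(15 + 15/2))³ = (1/(45/2))³ = (2/45)³ = 8/91125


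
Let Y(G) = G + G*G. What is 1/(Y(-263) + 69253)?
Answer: 1/138159 ≈ 7.2380e-6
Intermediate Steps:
Y(G) = G + G²
1/(Y(-263) + 69253) = 1/(-263*(1 - 263) + 69253) = 1/(-263*(-262) + 69253) = 1/(68906 + 69253) = 1/138159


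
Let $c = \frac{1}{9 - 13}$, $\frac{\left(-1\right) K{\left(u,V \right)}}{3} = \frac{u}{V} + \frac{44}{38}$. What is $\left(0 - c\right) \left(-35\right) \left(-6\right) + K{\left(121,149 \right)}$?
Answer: $\frac{263793}{5662} \approx 46.59$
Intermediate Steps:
$K{\left(u,V \right)} = - \frac{66}{19} - \frac{3 u}{V}$ ($K{\left(u,V \right)} = - 3 \left(\frac{u}{V} + \frac{44}{38}\right) = - 3 \left(\frac{u}{V} + 44 \cdot \frac{1}{38}\right) = - 3 \left(\frac{u}{V} + \frac{22}{19}\right) = - 3 \left(\frac{22}{19} + \frac{u}{V}\right) = - \frac{66}{19} - \frac{3 u}{V}$)
$c = - \frac{1}{4}$ ($c = \frac{1}{-4} = - \frac{1}{4} \approx -0.25$)
$\left(0 - c\right) \left(-35\right) \left(-6\right) + K{\left(121,149 \right)} = \left(0 - - \frac{1}{4}\right) \left(-35\right) \left(-6\right) - \left(\frac{66}{19} + \frac{363}{149}\right) = \left(0 + \frac{1}{4}\right) \left(-35\right) \left(-6\right) - \left(\frac{66}{19} + 363 \cdot \frac{1}{149}\right) = \frac{1}{4} \left(-35\right) \left(-6\right) - \frac{16731}{2831} = \left(- \frac{35}{4}\right) \left(-6\right) - \frac{16731}{2831} = \frac{105}{2} - \frac{16731}{2831} = \frac{263793}{5662}$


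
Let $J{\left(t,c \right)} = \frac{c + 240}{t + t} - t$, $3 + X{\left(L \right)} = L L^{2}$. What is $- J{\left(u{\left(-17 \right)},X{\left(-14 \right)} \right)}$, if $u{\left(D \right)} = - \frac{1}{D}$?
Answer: $\frac{724525}{34} \approx 21310.0$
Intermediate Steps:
$X{\left(L \right)} = -3 + L^{3}$ ($X{\left(L \right)} = -3 + L L^{2} = -3 + L^{3}$)
$J{\left(t,c \right)} = - t + \frac{240 + c}{2 t}$ ($J{\left(t,c \right)} = \frac{240 + c}{2 t} - t = - t + \frac{240 + c}{2 t}$)
$- J{\left(u{\left(-17 \right)},X{\left(-14 \right)} \right)} = - \frac{120 + \frac{-3 + \left(-14\right)^{3}}{2} - \left(- \frac{1}{-17}\right)^{2}}{\left(-1\right) \frac{1}{-17}} = - \frac{120 + \frac{-3 - 2744}{2} - \left(\left(-1\right) \left(- \frac{1}{17}\right)\right)^{2}}{\left(-1\right) \left(- \frac{1}{17}\right)} = - \frac{1}{\frac{1}{17}} \left(120 + \frac{1}{2} \left(-2747\right) - \left(\frac{1}{17}\right)^{2}\right) = - 17 \left(120 - \frac{2747}{2} - \frac{1}{289}\right) = - \frac{17 \left(-724525\right)}{578} = \left(-1\right) \left(- \frac{724525}{34}\right) = \frac{724525}{34}$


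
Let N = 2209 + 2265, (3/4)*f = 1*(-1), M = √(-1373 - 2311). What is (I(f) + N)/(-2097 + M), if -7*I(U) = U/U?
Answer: -21890583/10269217 - 20878*I*√921/10269217 ≈ -2.1317 - 0.061699*I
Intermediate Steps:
M = 2*I*√921 (M = √(-3684) = 2*I*√921 ≈ 60.696*I)
f = -4/3 (f = 4*(1*(-1))/3 = (4/3)*(-1) = -4/3 ≈ -1.3333)
N = 4474
I(U) = -⅐ (I(U) = -U/(7*U) = -⅐*1 = -⅐)
(I(f) + N)/(-2097 + M) = (-⅐ + 4474)/(-2097 + 2*I*√921) = 31317/(7*(-2097 + 2*I*√921))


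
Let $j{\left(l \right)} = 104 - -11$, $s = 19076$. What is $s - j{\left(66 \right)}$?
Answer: $18961$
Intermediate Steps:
$j{\left(l \right)} = 115$ ($j{\left(l \right)} = 104 + 11 = 115$)
$s - j{\left(66 \right)} = 19076 - 115 = 18961$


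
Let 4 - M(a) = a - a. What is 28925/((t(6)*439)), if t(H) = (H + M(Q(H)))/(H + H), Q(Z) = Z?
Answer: 34710/439 ≈ 79.066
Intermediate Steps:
M(a) = 4 (M(a) = 4 - (a - a) = 4 - 1*0 = 4 + 0 = 4)
t(H) = (4 + H)/(2*H) (t(H) = (H + 4)/(H + H) = (4 + H)/((2*H)) = (4 + H)*(1/(2*H)) = (4 + H)/(2*H))
28925/((t(6)*439)) = 28925/((((1/2)*(4 + 6)/6)*439)) = 28925/((((1/2)*(1/6)*10)*439)) = 28925/(((5/6)*439)) = 28925/(2195/6) = 28925*(6/2195) = 34710/439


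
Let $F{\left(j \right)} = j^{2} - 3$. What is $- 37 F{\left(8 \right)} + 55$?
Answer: $-2202$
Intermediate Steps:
$F{\left(j \right)} = -3 + j^{2}$
$- 37 F{\left(8 \right)} + 55 = - 37 \left(-3 + 8^{2}\right) + 55 = - 37 \left(-3 + 64\right) + 55 = \left(-37\right) 61 + 55 = -2257 + 55 = -2202$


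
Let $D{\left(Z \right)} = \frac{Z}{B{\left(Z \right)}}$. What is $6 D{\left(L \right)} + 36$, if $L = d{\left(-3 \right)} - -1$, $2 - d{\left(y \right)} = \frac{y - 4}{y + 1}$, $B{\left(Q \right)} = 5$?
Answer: $\frac{177}{5} \approx 35.4$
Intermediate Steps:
$d{\left(y \right)} = 2 - \frac{-4 + y}{1 + y}$ ($d{\left(y \right)} = 2 - \frac{y - 4}{y + 1} = 2 - \frac{-4 + y}{1 + y}$)
$L = - \frac{1}{2}$ ($L = \frac{6 - 3}{1 - 3} - -1 = \frac{1}{-2} \cdot 3 + 1 = \left(- \frac{1}{2}\right) 3 + 1 = - \frac{3}{2} + 1 = - \frac{1}{2} \approx -0.5$)
$D{\left(Z \right)} = \frac{Z}{5}$
$6 D{\left(L \right)} + 36 = 6 \cdot \frac{1}{5} \left(- \frac{1}{2}\right) + 36 = 6 \left(- \frac{1}{10}\right) + 36 = - \frac{3}{5} + 36 = \frac{177}{5}$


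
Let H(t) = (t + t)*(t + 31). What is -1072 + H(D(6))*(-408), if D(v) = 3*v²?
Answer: -12250864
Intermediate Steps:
H(t) = 2*t*(31 + t) (H(t) = (2*t)*(31 + t) = 2*t*(31 + t))
-1072 + H(D(6))*(-408) = -1072 + (2*(3*6²)*(31 + 3*6²))*(-408) = -1072 + (2*(3*36)*(31 + 3*36))*(-408) = -1072 + (2*108*(31 + 108))*(-408) = -1072 + (2*108*139)*(-408) = -1072 + 30024*(-408) = -1072 - 12249792 = -12250864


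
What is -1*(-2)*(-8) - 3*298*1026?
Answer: -917260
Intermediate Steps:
-1*(-2)*(-8) - 3*298*1026 = 2*(-8) - 894*1026 = -16 - 917244 = -917260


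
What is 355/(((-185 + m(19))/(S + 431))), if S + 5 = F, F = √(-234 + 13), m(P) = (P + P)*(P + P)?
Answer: 151230/1259 + 355*I*√221/1259 ≈ 120.12 + 4.1918*I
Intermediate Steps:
m(P) = 4*P² (m(P) = (2*P)*(2*P) = 4*P²)
F = I*√221 (F = √(-221) = I*√221 ≈ 14.866*I)
S = -5 + I*√221 ≈ -5.0 + 14.866*I
355/(((-185 + m(19))/(S + 431))) = 355/(((-185 + 4*19²)/((-5 + I*√221) + 431))) = 355/(((-185 + 4*361)/(426 + I*√221))) = 355/(((-185 + 1444)/(426 + I*√221))) = 355/((1259/(426 + I*√221))) = 355*(426/1259 + I*√221/1259) = 151230/1259 + 355*I*√221/1259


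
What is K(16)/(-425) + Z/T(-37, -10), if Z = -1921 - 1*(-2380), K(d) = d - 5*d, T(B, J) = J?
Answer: -38887/850 ≈ -45.749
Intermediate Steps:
K(d) = -4*d
Z = 459 (Z = -1921 + 2380 = 459)
K(16)/(-425) + Z/T(-37, -10) = -4*16/(-425) + 459/(-10) = -64*(-1/425) + 459*(-⅒) = 64/425 - 459/10 = -38887/850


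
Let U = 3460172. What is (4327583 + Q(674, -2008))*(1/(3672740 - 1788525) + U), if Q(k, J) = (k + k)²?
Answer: 40061564899108945947/1884215 ≈ 2.1262e+13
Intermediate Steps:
Q(k, J) = 4*k² (Q(k, J) = (2*k)² = 4*k²)
(4327583 + Q(674, -2008))*(1/(3672740 - 1788525) + U) = (4327583 + 4*674²)*(1/(3672740 - 1788525) + 3460172) = (4327583 + 4*454276)*(1/1884215 + 3460172) = (4327583 + 1817104)*(1/1884215 + 3460172) = 6144687*(6519707984981/1884215) = 40061564899108945947/1884215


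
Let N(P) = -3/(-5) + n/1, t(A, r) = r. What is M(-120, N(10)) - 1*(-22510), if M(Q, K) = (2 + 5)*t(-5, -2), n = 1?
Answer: 22496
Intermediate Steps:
N(P) = 8/5 (N(P) = -3/(-5) + 1/1 = -3*(-⅕) + 1*1 = ⅗ + 1 = 8/5)
M(Q, K) = -14 (M(Q, K) = (2 + 5)*(-2) = 7*(-2) = -14)
M(-120, N(10)) - 1*(-22510) = -14 - 1*(-22510) = -14 + 22510 = 22496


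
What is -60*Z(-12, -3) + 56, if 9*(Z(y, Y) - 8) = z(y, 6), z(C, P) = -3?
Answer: -404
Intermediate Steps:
Z(y, Y) = 23/3 (Z(y, Y) = 8 + (⅑)*(-3) = 8 - ⅓ = 23/3)
-60*Z(-12, -3) + 56 = -60*23/3 + 56 = -460 + 56 = -404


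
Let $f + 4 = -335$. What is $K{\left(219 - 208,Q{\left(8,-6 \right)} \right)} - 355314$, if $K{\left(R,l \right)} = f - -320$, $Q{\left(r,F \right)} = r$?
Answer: $-355333$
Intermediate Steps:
$f = -339$ ($f = -4 - 335 = -339$)
$K{\left(R,l \right)} = -19$ ($K{\left(R,l \right)} = -339 - -320 = -339 + 320 = -19$)
$K{\left(219 - 208,Q{\left(8,-6 \right)} \right)} - 355314 = -19 - 355314 = -355333$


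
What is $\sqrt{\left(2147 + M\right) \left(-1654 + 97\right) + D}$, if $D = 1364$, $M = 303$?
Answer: $i \sqrt{3813286} \approx 1952.8 i$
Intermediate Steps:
$\sqrt{\left(2147 + M\right) \left(-1654 + 97\right) + D} = \sqrt{\left(2147 + 303\right) \left(-1654 + 97\right) + 1364} = \sqrt{2450 \left(-1557\right) + 1364} = \sqrt{-3814650 + 1364} = \sqrt{-3813286} = i \sqrt{3813286}$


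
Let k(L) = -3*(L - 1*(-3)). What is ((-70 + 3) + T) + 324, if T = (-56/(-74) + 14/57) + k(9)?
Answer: 468203/2109 ≈ 222.00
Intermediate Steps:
k(L) = -9 - 3*L (k(L) = -3*(L + 3) = -3*(3 + L) = -9 - 3*L)
T = -73810/2109 (T = (-56/(-74) + 14/57) + (-9 - 3*9) = (-56*(-1/74) + 14*(1/57)) + (-9 - 27) = (28/37 + 14/57) - 36 = 2114/2109 - 36 = -73810/2109 ≈ -34.998)
((-70 + 3) + T) + 324 = ((-70 + 3) - 73810/2109) + 324 = (-67 - 73810/2109) + 324 = -215113/2109 + 324 = 468203/2109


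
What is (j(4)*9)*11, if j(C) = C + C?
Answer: 792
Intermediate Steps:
j(C) = 2*C
(j(4)*9)*11 = ((2*4)*9)*11 = (8*9)*11 = 72*11 = 792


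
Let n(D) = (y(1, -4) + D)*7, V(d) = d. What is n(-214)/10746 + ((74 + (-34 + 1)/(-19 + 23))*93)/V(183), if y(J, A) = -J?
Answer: 43622459/1311012 ≈ 33.274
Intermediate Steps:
n(D) = -7 + 7*D (n(D) = (-1*1 + D)*7 = (-1 + D)*7 = -7 + 7*D)
n(-214)/10746 + ((74 + (-34 + 1)/(-19 + 23))*93)/V(183) = (-7 + 7*(-214))/10746 + ((74 + (-34 + 1)/(-19 + 23))*93)/183 = (-7 - 1498)*(1/10746) + ((74 - 33/4)*93)*(1/183) = -1505*1/10746 + ((74 - 33*¼)*93)*(1/183) = -1505/10746 + ((74 - 33/4)*93)*(1/183) = -1505/10746 + ((263/4)*93)*(1/183) = -1505/10746 + (24459/4)*(1/183) = -1505/10746 + 8153/244 = 43622459/1311012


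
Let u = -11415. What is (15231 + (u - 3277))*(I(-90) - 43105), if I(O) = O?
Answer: -23282105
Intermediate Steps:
(15231 + (u - 3277))*(I(-90) - 43105) = (15231 + (-11415 - 3277))*(-90 - 43105) = (15231 - 14692)*(-43195) = 539*(-43195) = -23282105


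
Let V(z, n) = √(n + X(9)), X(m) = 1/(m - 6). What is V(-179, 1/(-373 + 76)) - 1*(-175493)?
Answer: 175493 + 7*√66/99 ≈ 1.7549e+5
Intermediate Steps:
X(m) = 1/(-6 + m)
V(z, n) = √(⅓ + n) (V(z, n) = √(n + 1/(-6 + 9)) = √(n + 1/3) = √(n + ⅓) = √(⅓ + n))
V(-179, 1/(-373 + 76)) - 1*(-175493) = √(3 + 9/(-373 + 76))/3 - 1*(-175493) = √(3 + 9/(-297))/3 + 175493 = √(3 + 9*(-1/297))/3 + 175493 = √(3 - 1/33)/3 + 175493 = √(98/33)/3 + 175493 = (7*√66/33)/3 + 175493 = 7*√66/99 + 175493 = 175493 + 7*√66/99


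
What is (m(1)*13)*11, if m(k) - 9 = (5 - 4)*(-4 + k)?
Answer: 858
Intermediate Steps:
m(k) = 5 + k (m(k) = 9 + (5 - 4)*(-4 + k) = 9 + 1*(-4 + k) = 9 + (-4 + k) = 5 + k)
(m(1)*13)*11 = ((5 + 1)*13)*11 = (6*13)*11 = 78*11 = 858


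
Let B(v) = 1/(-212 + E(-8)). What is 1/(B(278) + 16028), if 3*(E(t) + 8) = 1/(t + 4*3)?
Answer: 2639/42297880 ≈ 6.2391e-5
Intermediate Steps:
E(t) = -8 + 1/(3*(12 + t)) (E(t) = -8 + 1/(3*(t + 4*3)) = -8 + 1/(3*(t + 12)) = -8 + 1/(3*(12 + t)))
B(v) = -12/2639 (B(v) = 1/(-212 + (-287 - 24*(-8))/(3*(12 - 8))) = 1/(-212 + (1/3)*(-287 + 192)/4) = 1/(-212 + (1/3)*(1/4)*(-95)) = 1/(-212 - 95/12) = 1/(-2639/12) = -12/2639)
1/(B(278) + 16028) = 1/(-12/2639 + 16028) = 1/(42297880/2639) = 2639/42297880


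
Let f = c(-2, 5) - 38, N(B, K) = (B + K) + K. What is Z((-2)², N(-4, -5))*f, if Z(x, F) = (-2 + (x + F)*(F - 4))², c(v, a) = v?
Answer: -1267360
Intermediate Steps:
N(B, K) = B + 2*K
Z(x, F) = (-2 + (-4 + F)*(F + x))² (Z(x, F) = (-2 + (F + x)*(-4 + F))² = (-2 + (-4 + F)*(F + x))²)
f = -40 (f = -2 - 38 = -40)
Z((-2)², N(-4, -5))*f = (2 - (-4 + 2*(-5))² + 4*(-4 + 2*(-5)) + 4*(-2)² - 1*(-4 + 2*(-5))*(-2)²)²*(-40) = (2 - (-4 - 10)² + 4*(-4 - 10) + 4*4 - 1*(-4 - 10)*4)²*(-40) = (2 - 1*(-14)² + 4*(-14) + 16 - 1*(-14)*4)²*(-40) = (2 - 1*196 - 56 + 16 + 56)²*(-40) = (2 - 196 - 56 + 16 + 56)²*(-40) = (-178)²*(-40) = 31684*(-40) = -1267360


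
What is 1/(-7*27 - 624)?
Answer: -1/813 ≈ -0.0012300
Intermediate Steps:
1/(-7*27 - 624) = 1/(-189 - 624) = 1/(-813) = -1/813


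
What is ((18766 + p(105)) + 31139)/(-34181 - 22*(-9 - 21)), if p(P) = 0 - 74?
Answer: -49831/33521 ≈ -1.4866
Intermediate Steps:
p(P) = -74
((18766 + p(105)) + 31139)/(-34181 - 22*(-9 - 21)) = ((18766 - 74) + 31139)/(-34181 - 22*(-9 - 21)) = (18692 + 31139)/(-34181 - 22*(-30)) = 49831/(-34181 + 660) = 49831/(-33521) = 49831*(-1/33521) = -49831/33521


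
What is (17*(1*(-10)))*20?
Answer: -3400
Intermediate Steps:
(17*(1*(-10)))*20 = (17*(-10))*20 = -170*20 = -3400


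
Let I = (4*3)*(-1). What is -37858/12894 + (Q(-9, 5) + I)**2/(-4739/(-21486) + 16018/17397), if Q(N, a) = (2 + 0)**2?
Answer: 48718099740679/916778724519 ≈ 53.141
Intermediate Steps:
Q(N, a) = 4 (Q(N, a) = 2**2 = 4)
I = -12 (I = 12*(-1) = -12)
-37858/12894 + (Q(-9, 5) + I)**2/(-4739/(-21486) + 16018/17397) = -37858/12894 + (4 - 12)**2/(-4739/(-21486) + 16018/17397) = -37858*1/12894 + (-8)**2/(-4739*(-1/21486) + 16018*(1/17397)) = -18929/6447 + 64/(4739/21486 + 16018/17397) = -18929/6447 + 64/(142202377/124597314) = -18929/6447 + 64*(124597314/142202377) = -18929/6447 + 7974228096/142202377 = 48718099740679/916778724519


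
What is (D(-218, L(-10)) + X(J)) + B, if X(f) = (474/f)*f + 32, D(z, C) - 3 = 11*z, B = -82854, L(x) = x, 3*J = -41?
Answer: -84743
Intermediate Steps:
J = -41/3 (J = (⅓)*(-41) = -41/3 ≈ -13.667)
D(z, C) = 3 + 11*z
X(f) = 506 (X(f) = 474 + 32 = 506)
(D(-218, L(-10)) + X(J)) + B = ((3 + 11*(-218)) + 506) - 82854 = ((3 - 2398) + 506) - 82854 = (-2395 + 506) - 82854 = -1889 - 82854 = -84743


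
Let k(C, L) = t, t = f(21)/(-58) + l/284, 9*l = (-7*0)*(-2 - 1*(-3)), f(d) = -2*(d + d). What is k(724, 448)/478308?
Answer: 7/2311822 ≈ 3.0279e-6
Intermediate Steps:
f(d) = -4*d
l = 0 (l = ((-7*0)*(-2 - 1*(-3)))/9 = (0*(-2 + 3))/9 = (0*1)/9 = (1/9)*0 = 0)
t = 42/29 (t = -4*21/(-58) + 0/284 = -84*(-1/58) + 0*(1/284) = 42/29 + 0 = 42/29 ≈ 1.4483)
k(C, L) = 42/29
k(724, 448)/478308 = (42/29)/478308 = (42/29)*(1/478308) = 7/2311822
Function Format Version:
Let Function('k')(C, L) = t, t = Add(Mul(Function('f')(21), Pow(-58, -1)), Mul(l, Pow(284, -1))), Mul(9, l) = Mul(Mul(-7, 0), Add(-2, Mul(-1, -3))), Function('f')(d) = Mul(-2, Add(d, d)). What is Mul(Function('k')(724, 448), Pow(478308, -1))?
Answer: Rational(7, 2311822) ≈ 3.0279e-6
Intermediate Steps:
Function('f')(d) = Mul(-4, d) (Function('f')(d) = Mul(-2, Mul(2, d)) = Mul(-4, d))
l = 0 (l = Mul(Rational(1, 9), Mul(Mul(-7, 0), Add(-2, Mul(-1, -3)))) = Mul(Rational(1, 9), Mul(0, Add(-2, 3))) = Mul(Rational(1, 9), Mul(0, 1)) = Mul(Rational(1, 9), 0) = 0)
t = Rational(42, 29) (t = Add(Mul(Mul(-4, 21), Pow(-58, -1)), Mul(0, Pow(284, -1))) = Add(Mul(-84, Rational(-1, 58)), Mul(0, Rational(1, 284))) = Add(Rational(42, 29), 0) = Rational(42, 29) ≈ 1.4483)
Function('k')(C, L) = Rational(42, 29)
Mul(Function('k')(724, 448), Pow(478308, -1)) = Mul(Rational(42, 29), Pow(478308, -1)) = Mul(Rational(42, 29), Rational(1, 478308)) = Rational(7, 2311822)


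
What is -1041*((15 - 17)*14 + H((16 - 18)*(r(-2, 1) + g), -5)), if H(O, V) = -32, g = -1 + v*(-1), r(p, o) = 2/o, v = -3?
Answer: 62460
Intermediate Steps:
g = 2 (g = -1 - 3*(-1) = -1 + 3 = 2)
-1041*((15 - 17)*14 + H((16 - 18)*(r(-2, 1) + g), -5)) = -1041*((15 - 17)*14 - 32) = -1041*(-2*14 - 32) = -1041*(-28 - 32) = -1041*(-60) = 62460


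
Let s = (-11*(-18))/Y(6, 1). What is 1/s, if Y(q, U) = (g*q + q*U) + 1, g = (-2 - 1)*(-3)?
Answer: 61/198 ≈ 0.30808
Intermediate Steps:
g = 9 (g = -3*(-3) = 9)
Y(q, U) = 1 + 9*q + U*q (Y(q, U) = (9*q + q*U) + 1 = (9*q + U*q) + 1 = 1 + 9*q + U*q)
s = 198/61 (s = (-11*(-18))/(1 + 9*6 + 1*6) = 198/(1 + 54 + 6) = 198/61 ≈ 3.2459)
1/s = 1/(198/61) = 61/198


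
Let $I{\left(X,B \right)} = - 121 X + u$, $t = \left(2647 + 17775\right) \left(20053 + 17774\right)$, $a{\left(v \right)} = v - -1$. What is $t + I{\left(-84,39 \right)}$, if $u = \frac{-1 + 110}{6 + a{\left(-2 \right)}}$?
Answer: $\frac{3862565899}{5} \approx 7.7251 \cdot 10^{8}$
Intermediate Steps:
$a{\left(v \right)} = 1 + v$ ($a{\left(v \right)} = v + 1 = 1 + v$)
$t = 772502994$ ($t = 20422 \cdot 37827 = 772502994$)
$u = \frac{109}{5}$ ($u = \frac{-1 + 110}{6 + \left(1 - 2\right)} = \frac{109}{6 - 1} = \frac{109}{5} \approx 21.8$)
$I{\left(X,B \right)} = \frac{109}{5} - 121 X$ ($I{\left(X,B \right)} = - 121 X + \frac{109}{5} = \frac{109}{5} - 121 X$)
$t + I{\left(-84,39 \right)} = 772502994 + \left(\frac{109}{5} - -10164\right) = 772502994 + \left(\frac{109}{5} + 10164\right) = 772502994 + \frac{50929}{5} = \frac{3862565899}{5}$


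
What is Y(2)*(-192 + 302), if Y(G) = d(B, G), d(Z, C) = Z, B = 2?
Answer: 220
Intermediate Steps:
Y(G) = 2
Y(2)*(-192 + 302) = 2*(-192 + 302) = 2*110 = 220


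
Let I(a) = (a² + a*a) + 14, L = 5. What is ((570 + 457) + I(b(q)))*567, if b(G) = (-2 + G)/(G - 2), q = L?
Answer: 591381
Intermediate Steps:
q = 5
b(G) = 1 (b(G) = (-2 + G)/(-2 + G) = 1)
I(a) = 14 + 2*a² (I(a) = (a² + a²) + 14 = 2*a² + 14 = 14 + 2*a²)
((570 + 457) + I(b(q)))*567 = ((570 + 457) + (14 + 2*1²))*567 = (1027 + (14 + 2*1))*567 = (1027 + (14 + 2))*567 = (1027 + 16)*567 = 1043*567 = 591381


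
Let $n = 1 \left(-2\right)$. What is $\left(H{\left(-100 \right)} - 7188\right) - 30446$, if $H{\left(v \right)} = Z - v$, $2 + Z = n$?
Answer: $-37538$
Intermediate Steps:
$n = -2$
$Z = -4$ ($Z = -2 - 2 = -4$)
$H{\left(v \right)} = -4 - v$
$\left(H{\left(-100 \right)} - 7188\right) - 30446 = \left(\left(-4 - -100\right) - 7188\right) - 30446 = \left(\left(-4 + 100\right) - 7188\right) - 30446 = \left(96 - 7188\right) - 30446 = -7092 - 30446 = -37538$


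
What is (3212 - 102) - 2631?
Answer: 479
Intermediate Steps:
(3212 - 102) - 2631 = 3110 - 2631 = 479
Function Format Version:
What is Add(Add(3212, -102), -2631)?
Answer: 479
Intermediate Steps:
Add(Add(3212, -102), -2631) = Add(3110, -2631) = 479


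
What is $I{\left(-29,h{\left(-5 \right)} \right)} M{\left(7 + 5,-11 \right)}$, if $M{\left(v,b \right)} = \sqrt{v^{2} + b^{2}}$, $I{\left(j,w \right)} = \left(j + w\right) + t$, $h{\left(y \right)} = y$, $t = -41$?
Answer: $- 75 \sqrt{265} \approx -1220.9$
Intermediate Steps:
$I{\left(j,w \right)} = -41 + j + w$ ($I{\left(j,w \right)} = \left(j + w\right) - 41 = -41 + j + w$)
$M{\left(v,b \right)} = \sqrt{b^{2} + v^{2}}$
$I{\left(-29,h{\left(-5 \right)} \right)} M{\left(7 + 5,-11 \right)} = \left(-41 - 29 - 5\right) \sqrt{\left(-11\right)^{2} + \left(7 + 5\right)^{2}} = - 75 \sqrt{121 + 12^{2}} = - 75 \sqrt{121 + 144} = - 75 \sqrt{265}$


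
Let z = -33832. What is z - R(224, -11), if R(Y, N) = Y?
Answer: -34056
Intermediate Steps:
z - R(224, -11) = -33832 - 1*224 = -33832 - 224 = -34056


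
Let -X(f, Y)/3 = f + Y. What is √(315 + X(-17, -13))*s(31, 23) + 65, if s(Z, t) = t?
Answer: 65 + 207*√5 ≈ 527.87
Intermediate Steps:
X(f, Y) = -3*Y - 3*f (X(f, Y) = -3*(f + Y) = -3*(Y + f) = -3*Y - 3*f)
√(315 + X(-17, -13))*s(31, 23) + 65 = √(315 + (-3*(-13) - 3*(-17)))*23 + 65 = √(315 + (39 + 51))*23 + 65 = √(315 + 90)*23 + 65 = √405*23 + 65 = (9*√5)*23 + 65 = 207*√5 + 65 = 65 + 207*√5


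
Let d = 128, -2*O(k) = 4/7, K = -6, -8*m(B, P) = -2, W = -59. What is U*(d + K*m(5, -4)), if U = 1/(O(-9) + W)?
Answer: -1771/830 ≈ -2.1337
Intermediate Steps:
m(B, P) = 1/4 (m(B, P) = -1/8*(-2) = 1/4)
O(k) = -2/7
U = -7/415 (U = 1/(-2/7 - 59) = 1/(-415/7) = -7/415 ≈ -0.016867)
U*(d + K*m(5, -4)) = -7*(128 - 6*1/4)/415 = -7*(128 - 3/2)/415 = -7/415*253/2 = -1771/830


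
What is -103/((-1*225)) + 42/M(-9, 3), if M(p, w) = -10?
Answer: -842/225 ≈ -3.7422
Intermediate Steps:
-103/((-1*225)) + 42/M(-9, 3) = -103/((-1*225)) + 42/(-10) = -103/(-225) + 42*(-⅒) = -103*(-1/225) - 21/5 = 103/225 - 21/5 = -842/225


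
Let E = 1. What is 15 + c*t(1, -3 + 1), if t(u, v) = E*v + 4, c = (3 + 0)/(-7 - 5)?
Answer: 29/2 ≈ 14.500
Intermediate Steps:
c = -¼ (c = 3/(-12) = 3*(-1/12) = -¼ ≈ -0.25000)
t(u, v) = 4 + v (t(u, v) = 1*v + 4 = v + 4 = 4 + v)
15 + c*t(1, -3 + 1) = 15 - (4 + (-3 + 1))/4 = 15 - (4 - 2)/4 = 15 - ¼*2 = 15 - ½ = 29/2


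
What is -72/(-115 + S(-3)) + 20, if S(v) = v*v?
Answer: 1096/53 ≈ 20.679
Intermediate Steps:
S(v) = v**2
-72/(-115 + S(-3)) + 20 = -72/(-115 + (-3)**2) + 20 = -72/(-115 + 9) + 20 = -72/(-106) + 20 = -1/106*(-72) + 20 = 36/53 + 20 = 1096/53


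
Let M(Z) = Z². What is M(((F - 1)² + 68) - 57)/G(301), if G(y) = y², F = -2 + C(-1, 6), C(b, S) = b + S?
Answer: 225/90601 ≈ 0.0024834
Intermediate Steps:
C(b, S) = S + b
F = 3 (F = -2 + (6 - 1) = -2 + 5 = 3)
M(((F - 1)² + 68) - 57)/G(301) = (((3 - 1)² + 68) - 57)²/(301²) = ((2² + 68) - 57)²/90601 = ((4 + 68) - 57)²*(1/90601) = (72 - 57)²*(1/90601) = 15²*(1/90601) = 225*(1/90601) = 225/90601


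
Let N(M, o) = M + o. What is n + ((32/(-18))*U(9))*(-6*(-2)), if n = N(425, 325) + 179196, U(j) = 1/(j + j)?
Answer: 4858510/27 ≈ 1.7994e+5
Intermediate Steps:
U(j) = 1/(2*j)
n = 179946 (n = (425 + 325) + 179196 = 750 + 179196 = 179946)
n + ((32/(-18))*U(9))*(-6*(-2)) = 179946 + ((32/(-18))*((½)/9))*(-6*(-2)) = 179946 + ((32*(-1/18))*((½)*(⅑)))*12 = 179946 - 16/9*1/18*12 = 179946 - 8/81*12 = 179946 - 32/27 = 4858510/27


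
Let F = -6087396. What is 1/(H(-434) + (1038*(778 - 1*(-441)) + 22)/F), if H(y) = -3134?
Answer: -1521849/4769791102 ≈ -0.00031906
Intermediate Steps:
1/(H(-434) + (1038*(778 - 1*(-441)) + 22)/F) = 1/(-3134 + (1038*(778 - 1*(-441)) + 22)/(-6087396)) = 1/(-3134 + (1038*(778 + 441) + 22)*(-1/6087396)) = 1/(-3134 + (1038*1219 + 22)*(-1/6087396)) = 1/(-3134 + (1265322 + 22)*(-1/6087396)) = 1/(-3134 + 1265344*(-1/6087396)) = 1/(-3134 - 316336/1521849) = 1/(-4769791102/1521849) = -1521849/4769791102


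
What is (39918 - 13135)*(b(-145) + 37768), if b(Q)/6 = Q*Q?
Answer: 4390215794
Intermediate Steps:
b(Q) = 6*Q² (b(Q) = 6*(Q*Q) = 6*Q²)
(39918 - 13135)*(b(-145) + 37768) = (39918 - 13135)*(6*(-145)² + 37768) = 26783*(6*21025 + 37768) = 26783*(126150 + 37768) = 26783*163918 = 4390215794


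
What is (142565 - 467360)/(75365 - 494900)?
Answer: 21653/27969 ≈ 0.77418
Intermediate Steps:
(142565 - 467360)/(75365 - 494900) = -324795/(-419535) = -324795*(-1/419535) = 21653/27969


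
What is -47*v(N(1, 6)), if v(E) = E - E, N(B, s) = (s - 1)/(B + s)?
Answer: 0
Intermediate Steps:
N(B, s) = (-1 + s)/(B + s)
v(E) = 0
-47*v(N(1, 6)) = -47*0 = 0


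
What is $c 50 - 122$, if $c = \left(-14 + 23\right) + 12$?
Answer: $928$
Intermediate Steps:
$c = 21$ ($c = 9 + 12 = 21$)
$c 50 - 122 = 21 \cdot 50 - 122 = 1050 - 122 = 928$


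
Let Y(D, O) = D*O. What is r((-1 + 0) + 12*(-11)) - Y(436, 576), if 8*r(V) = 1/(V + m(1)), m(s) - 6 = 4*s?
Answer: -247117825/984 ≈ -2.5114e+5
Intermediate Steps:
m(s) = 6 + 4*s
r(V) = 1/(8*(10 + V)) (r(V) = 1/(8*(V + (6 + 4*1))) = 1/(8*(V + (6 + 4))) = 1/(8*(V + 10)) = 1/(8*(10 + V)))
r((-1 + 0) + 12*(-11)) - Y(436, 576) = 1/(8*(10 + ((-1 + 0) + 12*(-11)))) - 436*576 = 1/(8*(10 + (-1 - 132))) - 1*251136 = 1/(8*(10 - 133)) - 251136 = (⅛)/(-123) - 251136 = (⅛)*(-1/123) - 251136 = -1/984 - 251136 = -247117825/984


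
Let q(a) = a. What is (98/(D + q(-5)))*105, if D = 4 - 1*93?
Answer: -5145/47 ≈ -109.47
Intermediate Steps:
D = -89 (D = 4 - 93 = -89)
(98/(D + q(-5)))*105 = (98/(-89 - 5))*105 = (98/(-94))*105 = -1/94*98*105 = -49/47*105 = -5145/47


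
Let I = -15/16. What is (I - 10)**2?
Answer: 30625/256 ≈ 119.63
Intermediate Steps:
I = -15/16 (I = -15*1/16 = -15/16 ≈ -0.93750)
(I - 10)**2 = (-15/16 - 10)**2 = (-175/16)**2 = 30625/256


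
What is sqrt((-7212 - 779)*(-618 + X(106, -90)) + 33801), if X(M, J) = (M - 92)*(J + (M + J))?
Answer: sqrt(13250915) ≈ 3640.2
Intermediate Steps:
X(M, J) = (-92 + M)*(M + 2*J) (X(M, J) = (-92 + M)*(J + (J + M)) = (-92 + M)*(M + 2*J))
sqrt((-7212 - 779)*(-618 + X(106, -90)) + 33801) = sqrt((-7212 - 779)*(-618 + (106**2 - 184*(-90) - 92*106 + 2*(-90)*106)) + 33801) = sqrt(-7991*(-618 + (11236 + 16560 - 9752 - 19080)) + 33801) = sqrt(-7991*(-618 - 1036) + 33801) = sqrt(-7991*(-1654) + 33801) = sqrt(13217114 + 33801) = sqrt(13250915)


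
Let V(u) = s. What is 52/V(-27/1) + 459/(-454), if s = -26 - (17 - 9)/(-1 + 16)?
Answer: -268401/90346 ≈ -2.9708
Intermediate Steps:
s = -398/15 (s = -26 - 8/15 = -398/15 ≈ -26.533)
V(u) = -398/15
52/V(-27/1) + 459/(-454) = 52/(-398/15) + 459/(-454) = 52*(-15/398) + 459*(-1/454) = -390/199 - 459/454 = -268401/90346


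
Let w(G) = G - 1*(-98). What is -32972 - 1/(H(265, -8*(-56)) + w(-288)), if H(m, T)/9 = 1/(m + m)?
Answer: -3319983122/100691 ≈ -32972.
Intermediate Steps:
w(G) = 98 + G (w(G) = G + 98 = 98 + G)
H(m, T) = 9/(2*m) (H(m, T) = 9/(m + m) = 9/((2*m)) = 9*(1/(2*m)) = 9/(2*m))
-32972 - 1/(H(265, -8*(-56)) + w(-288)) = -32972 - 1/((9/2)/265 + (98 - 288)) = -32972 - 1/((9/2)*(1/265) - 190) = -32972 - 1/(9/530 - 190) = -32972 - 1/(-100691/530) = -32972 - 1*(-530/100691) = -32972 + 530/100691 = -3319983122/100691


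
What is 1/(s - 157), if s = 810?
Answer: 1/653 ≈ 0.0015314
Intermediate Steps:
1/(s - 157) = 1/(810 - 157) = 1/653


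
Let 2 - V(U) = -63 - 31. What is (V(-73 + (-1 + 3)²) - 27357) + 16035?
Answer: -11226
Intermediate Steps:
V(U) = 96 (V(U) = 2 - (-63 - 31) = 2 - 1*(-94) = 2 + 94 = 96)
(V(-73 + (-1 + 3)²) - 27357) + 16035 = (96 - 27357) + 16035 = -27261 + 16035 = -11226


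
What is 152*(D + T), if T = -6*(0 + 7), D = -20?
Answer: -9424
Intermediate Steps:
T = -42 (T = -6*7 = -42)
152*(D + T) = 152*(-20 - 42) = 152*(-62) = -9424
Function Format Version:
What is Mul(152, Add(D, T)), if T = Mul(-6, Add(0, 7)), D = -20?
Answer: -9424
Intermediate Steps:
T = -42 (T = Mul(-6, 7) = -42)
Mul(152, Add(D, T)) = Mul(152, Add(-20, -42)) = Mul(152, -62) = -9424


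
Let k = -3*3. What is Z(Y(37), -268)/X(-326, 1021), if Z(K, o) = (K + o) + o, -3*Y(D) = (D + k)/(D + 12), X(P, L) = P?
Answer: 5630/3423 ≈ 1.6448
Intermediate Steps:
k = -9
Y(D) = -(-9 + D)/(3*(12 + D)) (Y(D) = -(D - 9)/(3*(D + 12)) = -(-9 + D)/(3*(12 + D)))
Z(K, o) = K + 2*o
Z(Y(37), -268)/X(-326, 1021) = ((9 - 1*37)/(3*(12 + 37)) + 2*(-268))/(-326) = ((⅓)*(9 - 37)/49 - 536)*(-1/326) = ((⅓)*(1/49)*(-28) - 536)*(-1/326) = (-4/21 - 536)*(-1/326) = -11260/21*(-1/326) = 5630/3423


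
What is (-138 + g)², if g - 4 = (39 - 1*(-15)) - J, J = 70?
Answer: 22500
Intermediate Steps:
g = -12 (g = 4 + ((39 - 1*(-15)) - 1*70) = 4 + ((39 + 15) - 70) = 4 + (54 - 70) = 4 - 16 = -12)
(-138 + g)² = (-138 - 12)² = (-150)² = 22500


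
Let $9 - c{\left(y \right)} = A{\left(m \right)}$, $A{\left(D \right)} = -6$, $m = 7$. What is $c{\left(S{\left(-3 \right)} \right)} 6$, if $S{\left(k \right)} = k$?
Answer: $90$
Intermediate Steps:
$c{\left(y \right)} = 15$ ($c{\left(y \right)} = 9 - -6 = 9 + 6 = 15$)
$c{\left(S{\left(-3 \right)} \right)} 6 = 15 \cdot 6 = 90$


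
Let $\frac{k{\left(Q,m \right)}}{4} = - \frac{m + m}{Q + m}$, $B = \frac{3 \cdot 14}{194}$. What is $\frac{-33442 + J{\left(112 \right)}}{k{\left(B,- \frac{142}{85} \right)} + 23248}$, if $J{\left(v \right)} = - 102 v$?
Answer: $- \frac{268949237}{139305040} \approx -1.9306$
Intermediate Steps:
$B = \frac{21}{97}$ ($B = 42 \cdot \frac{1}{194} = \frac{21}{97} \approx 0.21649$)
$k{\left(Q,m \right)} = - \frac{8 m}{Q + m}$ ($k{\left(Q,m \right)} = 4 \left(- \frac{m + m}{Q + m}\right) = 4 \left(- \frac{2 m}{Q + m}\right) = - \frac{8 m}{Q + m}$)
$\frac{-33442 + J{\left(112 \right)}}{k{\left(B,- \frac{142}{85} \right)} + 23248} = \frac{-33442 - 11424}{- \frac{8 \left(- \frac{142}{85}\right)}{\frac{21}{97} - \frac{142}{85}} + 23248} = \frac{-33442 - 11424}{- \frac{8 \left(\left(-142\right) \frac{1}{85}\right)}{\frac{21}{97} - \frac{142}{85}} + 23248} = - \frac{44866}{\left(-8\right) \left(- \frac{142}{85}\right) \frac{1}{\frac{21}{97} - \frac{142}{85}} + 23248} = - \frac{44866}{\left(-8\right) \left(- \frac{142}{85}\right) \frac{1}{- \frac{11989}{8245}} + 23248} = - \frac{44866}{\left(-8\right) \left(- \frac{142}{85}\right) \left(- \frac{8245}{11989}\right) + 23248} = - \frac{44866}{- \frac{110192}{11989} + 23248} = - \frac{44866}{\frac{278610080}{11989}} = \left(-44866\right) \frac{11989}{278610080} = - \frac{268949237}{139305040}$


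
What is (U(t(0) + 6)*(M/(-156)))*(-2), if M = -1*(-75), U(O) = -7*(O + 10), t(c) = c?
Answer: -1400/13 ≈ -107.69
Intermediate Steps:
U(O) = -70 - 7*O (U(O) = -7*(10 + O) = -70 - 7*O)
M = 75
(U(t(0) + 6)*(M/(-156)))*(-2) = ((-70 - 7*(0 + 6))*(75/(-156)))*(-2) = ((-70 - 7*6)*(75*(-1/156)))*(-2) = ((-70 - 42)*(-25/52))*(-2) = -112*(-25/52)*(-2) = (700/13)*(-2) = -1400/13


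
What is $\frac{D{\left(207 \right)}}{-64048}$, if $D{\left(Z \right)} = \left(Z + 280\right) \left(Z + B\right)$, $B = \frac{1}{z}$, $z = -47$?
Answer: $- \frac{296096}{188141} \approx -1.5738$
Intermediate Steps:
$B = - \frac{1}{47}$ ($B = \frac{1}{-47} = - \frac{1}{47} \approx -0.021277$)
$D{\left(Z \right)} = \left(280 + Z\right) \left(- \frac{1}{47} + Z\right)$ ($D{\left(Z \right)} = \left(Z + 280\right) \left(Z - \frac{1}{47}\right) = \left(280 + Z\right) \left(- \frac{1}{47} + Z\right)$)
$\frac{D{\left(207 \right)}}{-64048} = \frac{- \frac{280}{47} + 207^{2} + \frac{13159}{47} \cdot 207}{-64048} = \left(- \frac{280}{47} + 42849 + \frac{2723913}{47}\right) \left(- \frac{1}{64048}\right) = \frac{4737536}{47} \left(- \frac{1}{64048}\right) = - \frac{296096}{188141}$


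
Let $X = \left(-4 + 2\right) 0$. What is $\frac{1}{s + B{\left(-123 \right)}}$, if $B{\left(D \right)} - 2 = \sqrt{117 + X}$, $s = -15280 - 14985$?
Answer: $- \frac{30263}{915849052} - \frac{3 \sqrt{13}}{915849052} \approx -3.3055 \cdot 10^{-5}$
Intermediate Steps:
$s = -30265$
$X = 0$ ($X = \left(-2\right) 0 = 0$)
$B{\left(D \right)} = 2 + 3 \sqrt{13}$ ($B{\left(D \right)} = 2 + \sqrt{117 + 0} = 2 + \sqrt{117} = 2 + 3 \sqrt{13}$)
$\frac{1}{s + B{\left(-123 \right)}} = \frac{1}{-30265 + \left(2 + 3 \sqrt{13}\right)} = \frac{1}{-30263 + 3 \sqrt{13}}$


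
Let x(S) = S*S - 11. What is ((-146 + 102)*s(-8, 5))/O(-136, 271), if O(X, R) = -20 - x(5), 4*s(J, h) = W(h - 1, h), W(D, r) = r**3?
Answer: 1375/34 ≈ 40.441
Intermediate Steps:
x(S) = -11 + S**2 (x(S) = S**2 - 11 = -11 + S**2)
s(J, h) = h**3/4
O(X, R) = -34 (O(X, R) = -20 - (-11 + 5**2) = -20 - (-11 + 25) = -20 - 1*14 = -20 - 14 = -34)
((-146 + 102)*s(-8, 5))/O(-136, 271) = ((-146 + 102)*((1/4)*5**3))/(-34) = -11*125*(-1/34) = -44*125/4*(-1/34) = -1375*(-1/34) = 1375/34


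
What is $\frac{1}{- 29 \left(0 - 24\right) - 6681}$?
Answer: $- \frac{1}{5985} \approx -0.00016708$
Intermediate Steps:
$\frac{1}{- 29 \left(0 - 24\right) - 6681} = \frac{1}{\left(-29\right) \left(-24\right) - 6681} = \frac{1}{696 - 6681} = \frac{1}{-5985} = - \frac{1}{5985}$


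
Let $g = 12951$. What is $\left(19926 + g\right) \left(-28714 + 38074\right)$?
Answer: $307728720$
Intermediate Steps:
$\left(19926 + g\right) \left(-28714 + 38074\right) = \left(19926 + 12951\right) \left(-28714 + 38074\right) = 32877 \cdot 9360 = 307728720$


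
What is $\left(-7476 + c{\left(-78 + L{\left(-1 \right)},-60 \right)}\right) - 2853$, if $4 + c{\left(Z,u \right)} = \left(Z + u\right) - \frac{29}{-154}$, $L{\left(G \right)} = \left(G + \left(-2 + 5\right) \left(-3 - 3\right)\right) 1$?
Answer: $- \frac{1615431}{154} \approx -10490.0$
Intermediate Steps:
$L{\left(G \right)} = -18 + G$ ($L{\left(G \right)} = \left(G + 3 \left(-6\right)\right) 1 = \left(G - 18\right) 1 = \left(-18 + G\right) 1 = -18 + G$)
$c{\left(Z,u \right)} = - \frac{587}{154} + Z + u$ ($c{\left(Z,u \right)} = -4 - \left(- \frac{29}{154} - Z - u\right) = -4 + \left(\left(Z + u\right) + \frac{29}{154}\right) = -4 + \left(\frac{29}{154} + Z + u\right) = - \frac{587}{154} + Z + u$)
$\left(-7476 + c{\left(-78 + L{\left(-1 \right)},-60 \right)}\right) - 2853 = \left(-7476 - \frac{24765}{154}\right) - 2853 = - \frac{1176069}{154} - 2853 = - \frac{1615431}{154}$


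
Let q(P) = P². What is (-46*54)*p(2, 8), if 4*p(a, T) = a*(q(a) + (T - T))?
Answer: -4968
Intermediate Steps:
p(a, T) = a³/4 (p(a, T) = (a*(a² + (T - T)))/4 = (a*(a² + 0))/4 = (a*a²)/4 = a³/4)
(-46*54)*p(2, 8) = (-46*54)*((¼)*2³) = -621*8 = -2484*2 = -4968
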